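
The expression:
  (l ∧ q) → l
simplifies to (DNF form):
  True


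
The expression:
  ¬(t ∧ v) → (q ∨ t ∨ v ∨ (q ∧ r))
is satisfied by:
  {t: True, q: True, v: True}
  {t: True, q: True, v: False}
  {t: True, v: True, q: False}
  {t: True, v: False, q: False}
  {q: True, v: True, t: False}
  {q: True, v: False, t: False}
  {v: True, q: False, t: False}


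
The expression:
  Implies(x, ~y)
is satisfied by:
  {y: False, x: False}
  {x: True, y: False}
  {y: True, x: False}


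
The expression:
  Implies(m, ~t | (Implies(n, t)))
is always true.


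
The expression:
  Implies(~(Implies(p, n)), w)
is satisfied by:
  {n: True, w: True, p: False}
  {n: True, p: False, w: False}
  {w: True, p: False, n: False}
  {w: False, p: False, n: False}
  {n: True, w: True, p: True}
  {n: True, p: True, w: False}
  {w: True, p: True, n: False}


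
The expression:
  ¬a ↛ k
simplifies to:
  k ∨ ¬a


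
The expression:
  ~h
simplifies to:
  ~h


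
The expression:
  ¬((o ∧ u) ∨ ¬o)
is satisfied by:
  {o: True, u: False}


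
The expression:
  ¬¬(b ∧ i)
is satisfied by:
  {i: True, b: True}


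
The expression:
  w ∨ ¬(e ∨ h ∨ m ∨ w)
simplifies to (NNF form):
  w ∨ (¬e ∧ ¬h ∧ ¬m)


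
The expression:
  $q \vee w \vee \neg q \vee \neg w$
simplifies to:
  $\text{True}$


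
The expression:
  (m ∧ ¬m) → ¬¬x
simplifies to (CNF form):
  True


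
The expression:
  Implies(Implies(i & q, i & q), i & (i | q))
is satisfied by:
  {i: True}


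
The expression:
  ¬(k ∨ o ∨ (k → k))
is never true.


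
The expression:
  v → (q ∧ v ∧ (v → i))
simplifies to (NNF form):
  (i ∧ q) ∨ ¬v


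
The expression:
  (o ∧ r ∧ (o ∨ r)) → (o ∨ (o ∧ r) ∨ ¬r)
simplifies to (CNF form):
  True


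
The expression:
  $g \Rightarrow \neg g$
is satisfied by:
  {g: False}


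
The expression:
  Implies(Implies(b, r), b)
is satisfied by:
  {b: True}


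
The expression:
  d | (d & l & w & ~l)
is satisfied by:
  {d: True}


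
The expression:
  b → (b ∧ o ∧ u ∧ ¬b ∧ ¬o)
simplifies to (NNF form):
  ¬b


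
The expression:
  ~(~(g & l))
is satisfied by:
  {g: True, l: True}


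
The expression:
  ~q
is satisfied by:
  {q: False}


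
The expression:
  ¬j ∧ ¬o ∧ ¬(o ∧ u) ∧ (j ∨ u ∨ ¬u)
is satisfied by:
  {o: False, j: False}


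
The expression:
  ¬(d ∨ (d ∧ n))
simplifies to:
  ¬d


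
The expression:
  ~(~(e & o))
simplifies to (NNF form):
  e & o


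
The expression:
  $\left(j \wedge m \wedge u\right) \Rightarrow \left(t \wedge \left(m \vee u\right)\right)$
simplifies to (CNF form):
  $t \vee \neg j \vee \neg m \vee \neg u$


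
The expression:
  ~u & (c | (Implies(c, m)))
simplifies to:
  ~u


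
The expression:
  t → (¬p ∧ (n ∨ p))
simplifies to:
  (n ∧ ¬p) ∨ ¬t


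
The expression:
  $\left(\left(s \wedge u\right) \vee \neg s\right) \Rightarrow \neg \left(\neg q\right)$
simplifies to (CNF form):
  $\left(q \vee s\right) \wedge \left(q \vee \neg u\right)$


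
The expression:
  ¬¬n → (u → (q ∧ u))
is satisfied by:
  {q: True, u: False, n: False}
  {u: False, n: False, q: False}
  {n: True, q: True, u: False}
  {n: True, u: False, q: False}
  {q: True, u: True, n: False}
  {u: True, q: False, n: False}
  {n: True, u: True, q: True}


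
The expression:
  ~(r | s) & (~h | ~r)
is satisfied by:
  {r: False, s: False}


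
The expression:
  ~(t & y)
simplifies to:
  ~t | ~y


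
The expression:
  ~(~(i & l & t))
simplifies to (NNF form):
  i & l & t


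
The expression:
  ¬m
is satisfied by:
  {m: False}


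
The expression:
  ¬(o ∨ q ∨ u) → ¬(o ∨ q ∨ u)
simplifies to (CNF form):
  True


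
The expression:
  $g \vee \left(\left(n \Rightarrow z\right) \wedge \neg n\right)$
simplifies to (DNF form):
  $g \vee \neg n$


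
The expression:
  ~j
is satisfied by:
  {j: False}


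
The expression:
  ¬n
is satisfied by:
  {n: False}


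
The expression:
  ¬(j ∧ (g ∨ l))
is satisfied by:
  {l: False, j: False, g: False}
  {g: True, l: False, j: False}
  {l: True, g: False, j: False}
  {g: True, l: True, j: False}
  {j: True, g: False, l: False}


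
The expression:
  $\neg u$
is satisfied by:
  {u: False}


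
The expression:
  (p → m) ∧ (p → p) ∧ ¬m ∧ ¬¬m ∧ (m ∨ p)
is never true.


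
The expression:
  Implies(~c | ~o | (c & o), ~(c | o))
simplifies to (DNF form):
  ~c & ~o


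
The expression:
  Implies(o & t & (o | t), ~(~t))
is always true.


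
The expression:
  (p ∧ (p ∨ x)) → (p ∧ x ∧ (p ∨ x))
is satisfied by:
  {x: True, p: False}
  {p: False, x: False}
  {p: True, x: True}


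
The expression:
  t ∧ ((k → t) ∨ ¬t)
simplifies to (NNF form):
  t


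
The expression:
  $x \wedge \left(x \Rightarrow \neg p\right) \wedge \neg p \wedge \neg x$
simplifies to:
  $\text{False}$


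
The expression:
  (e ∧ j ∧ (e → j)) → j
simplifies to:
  True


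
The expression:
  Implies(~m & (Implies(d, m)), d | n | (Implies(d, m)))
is always true.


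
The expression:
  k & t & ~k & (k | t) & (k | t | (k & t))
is never true.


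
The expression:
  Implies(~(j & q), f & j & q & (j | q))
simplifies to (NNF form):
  j & q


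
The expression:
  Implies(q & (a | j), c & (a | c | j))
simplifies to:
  c | ~q | (~a & ~j)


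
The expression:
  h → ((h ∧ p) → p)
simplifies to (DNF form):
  True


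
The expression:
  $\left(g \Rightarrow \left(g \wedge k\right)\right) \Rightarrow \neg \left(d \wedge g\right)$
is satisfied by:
  {g: False, k: False, d: False}
  {d: True, g: False, k: False}
  {k: True, g: False, d: False}
  {d: True, k: True, g: False}
  {g: True, d: False, k: False}
  {d: True, g: True, k: False}
  {k: True, g: True, d: False}


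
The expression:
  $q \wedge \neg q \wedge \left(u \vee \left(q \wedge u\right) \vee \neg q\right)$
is never true.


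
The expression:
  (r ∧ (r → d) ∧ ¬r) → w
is always true.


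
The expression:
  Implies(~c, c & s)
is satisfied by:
  {c: True}


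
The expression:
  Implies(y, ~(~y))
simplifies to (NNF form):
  True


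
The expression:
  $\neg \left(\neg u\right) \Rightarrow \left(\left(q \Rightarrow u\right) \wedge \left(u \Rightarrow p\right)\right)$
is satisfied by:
  {p: True, u: False}
  {u: False, p: False}
  {u: True, p: True}


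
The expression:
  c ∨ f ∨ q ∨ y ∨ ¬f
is always true.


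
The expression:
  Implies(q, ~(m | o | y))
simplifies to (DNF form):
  ~q | (~m & ~o & ~y)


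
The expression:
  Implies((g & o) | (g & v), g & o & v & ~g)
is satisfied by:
  {o: False, g: False, v: False}
  {v: True, o: False, g: False}
  {o: True, v: False, g: False}
  {v: True, o: True, g: False}
  {g: True, v: False, o: False}


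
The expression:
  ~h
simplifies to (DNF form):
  ~h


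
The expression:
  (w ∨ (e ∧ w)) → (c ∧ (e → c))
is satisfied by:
  {c: True, w: False}
  {w: False, c: False}
  {w: True, c: True}


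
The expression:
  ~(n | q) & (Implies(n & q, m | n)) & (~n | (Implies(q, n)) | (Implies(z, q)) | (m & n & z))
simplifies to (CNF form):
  ~n & ~q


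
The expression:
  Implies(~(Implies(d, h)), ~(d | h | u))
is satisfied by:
  {h: True, d: False}
  {d: False, h: False}
  {d: True, h: True}


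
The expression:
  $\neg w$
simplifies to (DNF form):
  $\neg w$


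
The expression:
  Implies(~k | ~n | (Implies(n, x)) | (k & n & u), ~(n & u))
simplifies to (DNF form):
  ~n | ~u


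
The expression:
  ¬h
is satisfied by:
  {h: False}


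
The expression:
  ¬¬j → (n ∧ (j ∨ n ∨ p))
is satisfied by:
  {n: True, j: False}
  {j: False, n: False}
  {j: True, n: True}


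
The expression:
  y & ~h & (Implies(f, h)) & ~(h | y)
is never true.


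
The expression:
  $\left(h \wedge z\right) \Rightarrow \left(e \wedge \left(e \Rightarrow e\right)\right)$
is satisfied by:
  {e: True, h: False, z: False}
  {h: False, z: False, e: False}
  {z: True, e: True, h: False}
  {z: True, h: False, e: False}
  {e: True, h: True, z: False}
  {h: True, e: False, z: False}
  {z: True, h: True, e: True}


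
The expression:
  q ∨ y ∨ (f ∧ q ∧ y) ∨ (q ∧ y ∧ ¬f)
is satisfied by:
  {y: True, q: True}
  {y: True, q: False}
  {q: True, y: False}


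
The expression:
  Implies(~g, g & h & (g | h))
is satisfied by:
  {g: True}


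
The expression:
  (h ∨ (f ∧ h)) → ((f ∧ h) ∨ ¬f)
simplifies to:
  True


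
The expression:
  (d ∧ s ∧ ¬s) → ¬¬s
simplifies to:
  True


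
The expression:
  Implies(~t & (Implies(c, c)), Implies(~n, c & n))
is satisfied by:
  {n: True, t: True}
  {n: True, t: False}
  {t: True, n: False}


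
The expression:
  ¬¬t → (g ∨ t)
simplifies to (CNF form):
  True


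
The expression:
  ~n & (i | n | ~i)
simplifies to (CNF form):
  ~n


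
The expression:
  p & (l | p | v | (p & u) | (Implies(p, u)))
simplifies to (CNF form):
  p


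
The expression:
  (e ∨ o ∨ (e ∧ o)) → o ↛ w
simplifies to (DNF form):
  (o ∧ ¬w) ∨ (¬e ∧ ¬o)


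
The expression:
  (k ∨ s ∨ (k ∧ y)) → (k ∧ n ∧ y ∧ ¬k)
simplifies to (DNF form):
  ¬k ∧ ¬s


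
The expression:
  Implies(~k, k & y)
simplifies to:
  k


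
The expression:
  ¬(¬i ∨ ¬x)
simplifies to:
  i ∧ x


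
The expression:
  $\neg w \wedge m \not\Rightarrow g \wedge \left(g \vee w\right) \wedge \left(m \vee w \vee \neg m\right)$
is never true.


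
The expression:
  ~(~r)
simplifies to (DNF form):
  r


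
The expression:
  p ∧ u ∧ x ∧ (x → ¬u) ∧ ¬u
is never true.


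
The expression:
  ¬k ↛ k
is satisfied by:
  {k: False}


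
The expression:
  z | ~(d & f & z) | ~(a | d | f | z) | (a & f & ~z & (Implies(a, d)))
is always true.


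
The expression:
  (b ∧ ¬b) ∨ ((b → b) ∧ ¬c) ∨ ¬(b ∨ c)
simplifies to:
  ¬c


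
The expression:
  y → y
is always true.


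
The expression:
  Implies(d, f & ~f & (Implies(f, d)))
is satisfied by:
  {d: False}


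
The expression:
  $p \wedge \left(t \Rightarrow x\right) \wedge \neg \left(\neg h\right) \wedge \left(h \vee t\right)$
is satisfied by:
  {h: True, p: True, x: True, t: False}
  {h: True, p: True, t: False, x: False}
  {h: True, p: True, x: True, t: True}


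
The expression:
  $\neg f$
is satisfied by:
  {f: False}


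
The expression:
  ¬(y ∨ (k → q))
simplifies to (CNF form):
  k ∧ ¬q ∧ ¬y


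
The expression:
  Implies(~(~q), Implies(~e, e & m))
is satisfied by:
  {e: True, q: False}
  {q: False, e: False}
  {q: True, e: True}


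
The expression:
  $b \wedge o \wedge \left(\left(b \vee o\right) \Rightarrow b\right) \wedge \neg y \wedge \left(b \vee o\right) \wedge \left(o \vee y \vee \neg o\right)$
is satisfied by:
  {b: True, o: True, y: False}


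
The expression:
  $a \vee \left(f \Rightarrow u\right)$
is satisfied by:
  {a: True, u: True, f: False}
  {a: True, u: False, f: False}
  {u: True, a: False, f: False}
  {a: False, u: False, f: False}
  {f: True, a: True, u: True}
  {f: True, a: True, u: False}
  {f: True, u: True, a: False}


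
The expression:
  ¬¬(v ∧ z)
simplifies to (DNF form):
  v ∧ z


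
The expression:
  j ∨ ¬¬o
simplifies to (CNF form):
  j ∨ o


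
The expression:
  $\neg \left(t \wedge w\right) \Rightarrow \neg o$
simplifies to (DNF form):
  $\left(t \wedge w\right) \vee \neg o$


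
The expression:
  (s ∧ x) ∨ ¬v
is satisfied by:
  {s: True, x: True, v: False}
  {s: True, x: False, v: False}
  {x: True, s: False, v: False}
  {s: False, x: False, v: False}
  {v: True, s: True, x: True}


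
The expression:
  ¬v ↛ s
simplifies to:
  ¬s ∧ ¬v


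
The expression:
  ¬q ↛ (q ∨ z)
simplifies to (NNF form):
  ¬q ∧ ¬z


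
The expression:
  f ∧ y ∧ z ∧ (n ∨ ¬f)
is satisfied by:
  {z: True, f: True, y: True, n: True}


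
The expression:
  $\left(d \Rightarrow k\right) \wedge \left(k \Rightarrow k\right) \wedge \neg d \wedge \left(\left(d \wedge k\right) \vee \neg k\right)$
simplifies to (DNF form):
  $\neg d \wedge \neg k$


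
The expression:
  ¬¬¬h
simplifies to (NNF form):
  ¬h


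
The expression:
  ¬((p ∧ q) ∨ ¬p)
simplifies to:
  p ∧ ¬q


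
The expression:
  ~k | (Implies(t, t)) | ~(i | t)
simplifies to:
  True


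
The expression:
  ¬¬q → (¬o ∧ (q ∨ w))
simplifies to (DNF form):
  ¬o ∨ ¬q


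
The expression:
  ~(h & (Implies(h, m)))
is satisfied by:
  {h: False, m: False}
  {m: True, h: False}
  {h: True, m: False}


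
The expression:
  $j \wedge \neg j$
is never true.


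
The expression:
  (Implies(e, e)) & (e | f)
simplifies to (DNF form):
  e | f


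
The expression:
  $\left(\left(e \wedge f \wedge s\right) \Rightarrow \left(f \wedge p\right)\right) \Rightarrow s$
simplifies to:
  $s$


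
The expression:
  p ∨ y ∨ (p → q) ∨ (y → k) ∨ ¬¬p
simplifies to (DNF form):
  True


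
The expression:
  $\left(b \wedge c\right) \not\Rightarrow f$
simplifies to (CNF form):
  $b \wedge c \wedge \neg f$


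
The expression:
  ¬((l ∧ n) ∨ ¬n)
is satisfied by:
  {n: True, l: False}


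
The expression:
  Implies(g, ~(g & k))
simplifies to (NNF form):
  ~g | ~k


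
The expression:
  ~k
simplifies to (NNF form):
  ~k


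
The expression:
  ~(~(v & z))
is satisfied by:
  {z: True, v: True}


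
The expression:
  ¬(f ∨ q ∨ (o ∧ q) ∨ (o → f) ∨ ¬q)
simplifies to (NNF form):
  False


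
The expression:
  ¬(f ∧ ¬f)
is always true.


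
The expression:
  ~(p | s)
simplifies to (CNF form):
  ~p & ~s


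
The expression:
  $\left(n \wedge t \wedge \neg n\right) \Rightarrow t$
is always true.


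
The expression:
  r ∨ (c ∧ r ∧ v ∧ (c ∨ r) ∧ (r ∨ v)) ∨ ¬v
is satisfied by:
  {r: True, v: False}
  {v: False, r: False}
  {v: True, r: True}


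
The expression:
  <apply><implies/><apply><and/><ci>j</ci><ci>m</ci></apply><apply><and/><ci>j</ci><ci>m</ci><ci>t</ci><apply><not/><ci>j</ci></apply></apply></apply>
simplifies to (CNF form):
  <apply><or/><apply><not/><ci>j</ci></apply><apply><not/><ci>m</ci></apply></apply>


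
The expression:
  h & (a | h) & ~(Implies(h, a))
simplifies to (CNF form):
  h & ~a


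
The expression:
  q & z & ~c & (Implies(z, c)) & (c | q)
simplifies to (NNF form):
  False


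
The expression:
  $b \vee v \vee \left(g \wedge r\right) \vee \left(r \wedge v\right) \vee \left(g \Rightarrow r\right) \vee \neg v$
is always true.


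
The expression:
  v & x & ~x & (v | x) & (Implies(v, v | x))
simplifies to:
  False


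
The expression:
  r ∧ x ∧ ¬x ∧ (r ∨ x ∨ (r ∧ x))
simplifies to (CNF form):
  False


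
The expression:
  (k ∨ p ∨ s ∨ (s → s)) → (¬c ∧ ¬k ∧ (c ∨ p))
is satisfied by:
  {p: True, k: False, c: False}


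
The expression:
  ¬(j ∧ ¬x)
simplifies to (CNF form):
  x ∨ ¬j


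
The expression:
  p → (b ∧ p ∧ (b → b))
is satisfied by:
  {b: True, p: False}
  {p: False, b: False}
  {p: True, b: True}


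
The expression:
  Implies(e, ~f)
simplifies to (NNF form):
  ~e | ~f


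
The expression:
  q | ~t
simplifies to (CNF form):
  q | ~t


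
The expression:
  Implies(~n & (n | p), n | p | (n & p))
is always true.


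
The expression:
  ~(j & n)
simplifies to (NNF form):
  ~j | ~n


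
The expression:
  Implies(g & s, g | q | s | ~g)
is always true.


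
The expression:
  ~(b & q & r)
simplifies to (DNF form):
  ~b | ~q | ~r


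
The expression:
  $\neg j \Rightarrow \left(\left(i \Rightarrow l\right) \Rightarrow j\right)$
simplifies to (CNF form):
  $\left(i \vee j\right) \wedge \left(j \vee \neg l\right)$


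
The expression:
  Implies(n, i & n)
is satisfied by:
  {i: True, n: False}
  {n: False, i: False}
  {n: True, i: True}


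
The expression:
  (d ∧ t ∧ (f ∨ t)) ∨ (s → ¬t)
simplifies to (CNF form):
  d ∨ ¬s ∨ ¬t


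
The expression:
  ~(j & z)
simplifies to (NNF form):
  ~j | ~z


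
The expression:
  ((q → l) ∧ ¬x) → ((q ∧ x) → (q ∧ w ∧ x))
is always true.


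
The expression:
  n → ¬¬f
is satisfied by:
  {f: True, n: False}
  {n: False, f: False}
  {n: True, f: True}


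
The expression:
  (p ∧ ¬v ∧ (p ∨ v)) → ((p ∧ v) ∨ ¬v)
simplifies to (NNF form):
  True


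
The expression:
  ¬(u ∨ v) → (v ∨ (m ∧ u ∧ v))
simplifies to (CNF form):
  u ∨ v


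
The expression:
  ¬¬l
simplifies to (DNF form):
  l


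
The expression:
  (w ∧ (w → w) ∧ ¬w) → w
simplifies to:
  True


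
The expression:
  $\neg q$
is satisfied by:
  {q: False}


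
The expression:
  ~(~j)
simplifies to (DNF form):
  j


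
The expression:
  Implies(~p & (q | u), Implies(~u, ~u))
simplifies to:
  True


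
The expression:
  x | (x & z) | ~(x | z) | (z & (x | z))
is always true.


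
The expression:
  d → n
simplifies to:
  n ∨ ¬d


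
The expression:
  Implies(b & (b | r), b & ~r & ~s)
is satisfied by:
  {s: False, b: False, r: False}
  {r: True, s: False, b: False}
  {s: True, r: False, b: False}
  {r: True, s: True, b: False}
  {b: True, r: False, s: False}


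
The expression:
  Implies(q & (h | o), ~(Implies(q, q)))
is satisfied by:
  {o: False, q: False, h: False}
  {h: True, o: False, q: False}
  {o: True, h: False, q: False}
  {h: True, o: True, q: False}
  {q: True, h: False, o: False}


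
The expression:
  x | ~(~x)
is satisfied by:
  {x: True}


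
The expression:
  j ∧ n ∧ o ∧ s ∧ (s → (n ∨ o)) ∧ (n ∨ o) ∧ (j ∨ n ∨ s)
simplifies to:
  j ∧ n ∧ o ∧ s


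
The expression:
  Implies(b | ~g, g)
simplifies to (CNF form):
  g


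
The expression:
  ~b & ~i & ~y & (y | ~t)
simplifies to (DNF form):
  ~b & ~i & ~t & ~y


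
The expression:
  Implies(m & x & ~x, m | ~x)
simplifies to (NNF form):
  True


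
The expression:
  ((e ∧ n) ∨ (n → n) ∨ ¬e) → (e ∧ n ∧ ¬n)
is never true.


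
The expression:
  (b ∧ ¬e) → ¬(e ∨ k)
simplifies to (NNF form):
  e ∨ ¬b ∨ ¬k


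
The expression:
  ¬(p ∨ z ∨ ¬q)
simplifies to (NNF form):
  q ∧ ¬p ∧ ¬z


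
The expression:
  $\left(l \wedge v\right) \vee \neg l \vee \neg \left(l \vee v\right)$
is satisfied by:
  {v: True, l: False}
  {l: False, v: False}
  {l: True, v: True}


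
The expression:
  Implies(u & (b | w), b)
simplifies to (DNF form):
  b | ~u | ~w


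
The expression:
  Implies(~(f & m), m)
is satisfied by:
  {m: True}


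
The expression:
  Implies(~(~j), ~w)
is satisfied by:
  {w: False, j: False}
  {j: True, w: False}
  {w: True, j: False}


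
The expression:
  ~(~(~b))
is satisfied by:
  {b: False}


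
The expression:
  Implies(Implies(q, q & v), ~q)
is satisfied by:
  {v: False, q: False}
  {q: True, v: False}
  {v: True, q: False}


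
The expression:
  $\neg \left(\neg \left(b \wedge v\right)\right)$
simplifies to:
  $b \wedge v$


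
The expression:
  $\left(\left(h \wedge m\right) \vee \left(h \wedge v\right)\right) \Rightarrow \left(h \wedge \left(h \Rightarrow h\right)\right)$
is always true.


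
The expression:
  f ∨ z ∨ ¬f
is always true.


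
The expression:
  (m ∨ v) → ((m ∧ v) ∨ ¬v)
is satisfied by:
  {m: True, v: False}
  {v: False, m: False}
  {v: True, m: True}


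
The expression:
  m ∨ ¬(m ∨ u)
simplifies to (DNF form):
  m ∨ ¬u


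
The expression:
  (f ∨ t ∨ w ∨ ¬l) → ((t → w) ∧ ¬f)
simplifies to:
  ¬f ∧ (w ∨ ¬t)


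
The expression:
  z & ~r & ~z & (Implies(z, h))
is never true.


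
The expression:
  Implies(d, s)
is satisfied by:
  {s: True, d: False}
  {d: False, s: False}
  {d: True, s: True}


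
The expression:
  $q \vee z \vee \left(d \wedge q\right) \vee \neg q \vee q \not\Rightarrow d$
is always true.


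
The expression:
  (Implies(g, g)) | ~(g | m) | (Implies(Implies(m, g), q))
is always true.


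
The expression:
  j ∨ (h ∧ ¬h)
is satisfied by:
  {j: True}


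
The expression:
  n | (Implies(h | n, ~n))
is always true.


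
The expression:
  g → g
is always true.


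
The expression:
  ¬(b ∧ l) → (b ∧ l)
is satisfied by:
  {b: True, l: True}


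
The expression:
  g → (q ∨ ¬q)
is always true.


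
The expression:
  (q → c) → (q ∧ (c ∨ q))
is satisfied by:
  {q: True}


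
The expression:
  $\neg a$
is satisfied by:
  {a: False}


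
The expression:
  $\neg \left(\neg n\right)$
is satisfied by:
  {n: True}


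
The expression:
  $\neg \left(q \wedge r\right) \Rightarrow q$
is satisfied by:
  {q: True}


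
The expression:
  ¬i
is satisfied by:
  {i: False}


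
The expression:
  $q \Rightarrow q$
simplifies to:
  $\text{True}$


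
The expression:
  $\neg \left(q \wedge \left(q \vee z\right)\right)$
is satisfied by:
  {q: False}


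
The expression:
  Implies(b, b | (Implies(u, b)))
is always true.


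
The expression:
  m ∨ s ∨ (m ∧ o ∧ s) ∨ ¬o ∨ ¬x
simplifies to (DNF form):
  m ∨ s ∨ ¬o ∨ ¬x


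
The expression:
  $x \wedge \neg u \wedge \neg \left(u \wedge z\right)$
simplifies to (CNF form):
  $x \wedge \neg u$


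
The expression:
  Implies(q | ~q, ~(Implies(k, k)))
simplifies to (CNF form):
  False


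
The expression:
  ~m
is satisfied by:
  {m: False}


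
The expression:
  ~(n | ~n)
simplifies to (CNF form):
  False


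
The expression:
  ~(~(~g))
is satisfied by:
  {g: False}


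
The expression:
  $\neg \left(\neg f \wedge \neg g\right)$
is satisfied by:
  {g: True, f: True}
  {g: True, f: False}
  {f: True, g: False}


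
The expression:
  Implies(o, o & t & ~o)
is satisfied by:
  {o: False}


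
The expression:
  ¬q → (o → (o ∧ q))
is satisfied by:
  {q: True, o: False}
  {o: False, q: False}
  {o: True, q: True}


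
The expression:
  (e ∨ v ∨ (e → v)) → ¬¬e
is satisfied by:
  {e: True}


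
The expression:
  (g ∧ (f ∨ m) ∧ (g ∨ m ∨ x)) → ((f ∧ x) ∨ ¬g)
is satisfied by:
  {x: True, m: False, g: False, f: False}
  {f: False, m: False, x: False, g: False}
  {f: True, x: True, m: False, g: False}
  {f: True, m: False, x: False, g: False}
  {x: True, m: True, f: False, g: False}
  {m: True, f: False, x: False, g: False}
  {f: True, x: True, m: True, g: False}
  {f: True, m: True, x: False, g: False}
  {g: True, x: True, f: False, m: False}
  {g: True, f: False, m: False, x: False}
  {g: True, x: True, f: True, m: False}
  {g: True, f: True, m: True, x: True}


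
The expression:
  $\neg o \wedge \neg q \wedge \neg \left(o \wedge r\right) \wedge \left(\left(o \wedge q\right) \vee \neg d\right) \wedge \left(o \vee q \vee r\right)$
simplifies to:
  $r \wedge \neg d \wedge \neg o \wedge \neg q$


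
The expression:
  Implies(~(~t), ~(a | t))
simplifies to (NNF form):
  ~t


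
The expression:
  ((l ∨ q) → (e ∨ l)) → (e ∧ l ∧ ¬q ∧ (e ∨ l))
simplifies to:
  (e ∨ q) ∧ (l ∨ ¬e) ∧ (¬l ∨ ¬q)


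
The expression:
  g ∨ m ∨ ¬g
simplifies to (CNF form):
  True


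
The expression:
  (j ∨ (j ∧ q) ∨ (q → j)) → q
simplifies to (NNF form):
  q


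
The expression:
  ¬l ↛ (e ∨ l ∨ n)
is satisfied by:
  {n: False, e: False, l: False}


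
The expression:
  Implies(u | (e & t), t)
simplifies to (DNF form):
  t | ~u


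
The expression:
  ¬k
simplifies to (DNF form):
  ¬k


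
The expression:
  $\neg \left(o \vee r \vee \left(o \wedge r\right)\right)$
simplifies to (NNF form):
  $\neg o \wedge \neg r$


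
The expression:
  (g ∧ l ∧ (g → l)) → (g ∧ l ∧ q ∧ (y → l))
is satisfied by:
  {q: True, l: False, g: False}
  {l: False, g: False, q: False}
  {g: True, q: True, l: False}
  {g: True, l: False, q: False}
  {q: True, l: True, g: False}
  {l: True, q: False, g: False}
  {g: True, l: True, q: True}


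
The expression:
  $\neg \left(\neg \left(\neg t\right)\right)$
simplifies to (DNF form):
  $\neg t$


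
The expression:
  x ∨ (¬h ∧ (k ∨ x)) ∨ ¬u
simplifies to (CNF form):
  (k ∨ x ∨ ¬u) ∧ (x ∨ ¬h ∨ ¬u)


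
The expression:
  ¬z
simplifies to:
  ¬z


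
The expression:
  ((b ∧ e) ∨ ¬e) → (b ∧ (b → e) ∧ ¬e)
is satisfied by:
  {e: True, b: False}


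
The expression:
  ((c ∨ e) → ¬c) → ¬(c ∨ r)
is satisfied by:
  {c: True, r: False}
  {r: False, c: False}
  {r: True, c: True}


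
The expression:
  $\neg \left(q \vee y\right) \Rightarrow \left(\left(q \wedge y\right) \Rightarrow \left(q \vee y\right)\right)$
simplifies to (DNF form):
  $\text{True}$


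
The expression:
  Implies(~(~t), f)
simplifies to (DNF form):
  f | ~t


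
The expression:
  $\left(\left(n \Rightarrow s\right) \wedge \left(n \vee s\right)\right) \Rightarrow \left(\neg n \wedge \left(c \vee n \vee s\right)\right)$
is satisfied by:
  {s: False, n: False}
  {n: True, s: False}
  {s: True, n: False}


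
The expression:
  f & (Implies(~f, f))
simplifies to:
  f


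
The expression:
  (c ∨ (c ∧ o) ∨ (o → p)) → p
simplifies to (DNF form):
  p ∨ (o ∧ ¬c)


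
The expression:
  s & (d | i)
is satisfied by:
  {i: True, d: True, s: True}
  {i: True, s: True, d: False}
  {d: True, s: True, i: False}


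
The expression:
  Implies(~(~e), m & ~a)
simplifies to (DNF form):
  ~e | (m & ~a)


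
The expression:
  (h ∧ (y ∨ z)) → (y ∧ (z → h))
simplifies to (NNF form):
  y ∨ ¬h ∨ ¬z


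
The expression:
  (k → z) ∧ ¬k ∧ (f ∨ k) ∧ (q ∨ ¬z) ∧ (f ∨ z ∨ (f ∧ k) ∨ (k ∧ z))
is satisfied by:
  {q: True, f: True, z: False, k: False}
  {f: True, q: False, z: False, k: False}
  {q: True, z: True, f: True, k: False}


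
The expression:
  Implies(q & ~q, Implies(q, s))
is always true.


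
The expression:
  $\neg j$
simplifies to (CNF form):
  $\neg j$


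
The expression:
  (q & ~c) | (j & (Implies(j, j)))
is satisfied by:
  {q: True, j: True, c: False}
  {j: True, c: False, q: False}
  {q: True, j: True, c: True}
  {j: True, c: True, q: False}
  {q: True, c: False, j: False}


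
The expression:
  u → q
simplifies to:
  q ∨ ¬u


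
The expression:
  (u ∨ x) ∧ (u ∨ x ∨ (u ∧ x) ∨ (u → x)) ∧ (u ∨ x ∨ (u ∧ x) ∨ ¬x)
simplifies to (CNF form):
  u ∨ x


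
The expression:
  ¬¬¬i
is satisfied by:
  {i: False}


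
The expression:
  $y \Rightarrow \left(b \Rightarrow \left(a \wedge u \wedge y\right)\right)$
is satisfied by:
  {u: True, a: True, y: False, b: False}
  {u: True, a: False, y: False, b: False}
  {a: True, b: False, u: False, y: False}
  {b: False, a: False, u: False, y: False}
  {b: True, u: True, a: True, y: False}
  {b: True, u: True, a: False, y: False}
  {b: True, a: True, u: False, y: False}
  {b: True, a: False, u: False, y: False}
  {y: True, u: True, a: True, b: False}
  {y: True, u: True, a: False, b: False}
  {y: True, a: True, u: False, b: False}
  {y: True, a: False, u: False, b: False}
  {b: True, y: True, u: True, a: True}


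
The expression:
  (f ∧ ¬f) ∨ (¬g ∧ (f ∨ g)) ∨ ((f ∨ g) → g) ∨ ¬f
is always true.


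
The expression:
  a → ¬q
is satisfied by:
  {q: False, a: False}
  {a: True, q: False}
  {q: True, a: False}


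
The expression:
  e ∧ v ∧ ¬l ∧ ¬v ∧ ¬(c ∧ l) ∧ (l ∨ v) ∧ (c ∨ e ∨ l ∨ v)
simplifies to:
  False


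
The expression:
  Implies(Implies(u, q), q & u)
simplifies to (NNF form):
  u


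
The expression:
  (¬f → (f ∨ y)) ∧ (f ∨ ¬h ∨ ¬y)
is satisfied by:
  {f: True, y: True, h: False}
  {f: True, y: False, h: False}
  {f: True, h: True, y: True}
  {f: True, h: True, y: False}
  {y: True, h: False, f: False}


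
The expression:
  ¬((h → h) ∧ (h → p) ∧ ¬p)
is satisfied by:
  {p: True, h: True}
  {p: True, h: False}
  {h: True, p: False}


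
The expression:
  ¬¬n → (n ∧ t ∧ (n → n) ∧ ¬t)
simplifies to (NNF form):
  ¬n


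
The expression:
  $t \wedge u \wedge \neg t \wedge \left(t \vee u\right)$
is never true.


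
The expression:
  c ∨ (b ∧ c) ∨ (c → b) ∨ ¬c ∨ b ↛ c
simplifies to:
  True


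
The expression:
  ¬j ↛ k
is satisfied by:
  {k: True, j: False}
  {j: False, k: False}
  {j: True, k: True}


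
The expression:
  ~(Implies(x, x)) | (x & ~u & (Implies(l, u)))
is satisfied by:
  {x: True, u: False, l: False}


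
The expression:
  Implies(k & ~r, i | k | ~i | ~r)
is always true.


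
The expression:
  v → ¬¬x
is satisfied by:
  {x: True, v: False}
  {v: False, x: False}
  {v: True, x: True}


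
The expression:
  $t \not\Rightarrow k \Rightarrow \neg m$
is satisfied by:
  {k: True, m: False, t: False}
  {m: False, t: False, k: False}
  {k: True, t: True, m: False}
  {t: True, m: False, k: False}
  {k: True, m: True, t: False}
  {m: True, k: False, t: False}
  {k: True, t: True, m: True}


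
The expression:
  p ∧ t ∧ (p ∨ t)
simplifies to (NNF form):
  p ∧ t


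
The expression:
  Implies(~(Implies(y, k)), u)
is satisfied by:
  {k: True, u: True, y: False}
  {k: True, u: False, y: False}
  {u: True, k: False, y: False}
  {k: False, u: False, y: False}
  {y: True, k: True, u: True}
  {y: True, k: True, u: False}
  {y: True, u: True, k: False}


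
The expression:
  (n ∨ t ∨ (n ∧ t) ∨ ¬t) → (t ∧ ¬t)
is never true.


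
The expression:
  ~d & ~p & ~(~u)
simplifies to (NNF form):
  u & ~d & ~p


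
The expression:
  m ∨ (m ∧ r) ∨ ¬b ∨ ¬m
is always true.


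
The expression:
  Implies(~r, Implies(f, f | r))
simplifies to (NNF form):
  True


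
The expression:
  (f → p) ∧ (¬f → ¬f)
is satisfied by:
  {p: True, f: False}
  {f: False, p: False}
  {f: True, p: True}


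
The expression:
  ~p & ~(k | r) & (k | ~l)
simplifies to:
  ~k & ~l & ~p & ~r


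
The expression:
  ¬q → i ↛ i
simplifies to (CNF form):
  q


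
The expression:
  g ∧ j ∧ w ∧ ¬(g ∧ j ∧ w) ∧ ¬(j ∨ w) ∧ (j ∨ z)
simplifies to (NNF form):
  False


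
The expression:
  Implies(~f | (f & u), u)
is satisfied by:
  {u: True, f: True}
  {u: True, f: False}
  {f: True, u: False}


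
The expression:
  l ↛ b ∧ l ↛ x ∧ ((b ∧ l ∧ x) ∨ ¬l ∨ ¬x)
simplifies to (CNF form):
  l ∧ ¬b ∧ ¬x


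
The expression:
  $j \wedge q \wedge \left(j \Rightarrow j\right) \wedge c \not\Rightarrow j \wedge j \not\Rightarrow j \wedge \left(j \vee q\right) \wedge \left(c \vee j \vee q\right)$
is never true.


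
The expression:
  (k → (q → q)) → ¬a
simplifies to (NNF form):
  ¬a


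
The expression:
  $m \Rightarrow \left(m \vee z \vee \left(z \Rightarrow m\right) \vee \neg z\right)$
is always true.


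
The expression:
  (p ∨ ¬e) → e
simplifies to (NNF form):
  e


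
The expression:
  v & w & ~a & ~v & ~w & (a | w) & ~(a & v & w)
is never true.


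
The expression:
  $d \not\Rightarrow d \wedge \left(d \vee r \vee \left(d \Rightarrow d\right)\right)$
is never true.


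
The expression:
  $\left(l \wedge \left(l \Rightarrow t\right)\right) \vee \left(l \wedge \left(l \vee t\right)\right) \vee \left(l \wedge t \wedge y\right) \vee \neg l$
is always true.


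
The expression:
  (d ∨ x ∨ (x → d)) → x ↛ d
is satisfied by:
  {x: True, d: False}


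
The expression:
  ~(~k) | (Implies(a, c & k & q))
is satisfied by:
  {k: True, a: False}
  {a: False, k: False}
  {a: True, k: True}


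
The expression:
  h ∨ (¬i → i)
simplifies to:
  h ∨ i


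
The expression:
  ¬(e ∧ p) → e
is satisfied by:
  {e: True}


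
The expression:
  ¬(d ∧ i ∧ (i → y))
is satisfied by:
  {d: False, y: False, i: False}
  {i: True, d: False, y: False}
  {y: True, d: False, i: False}
  {i: True, y: True, d: False}
  {d: True, i: False, y: False}
  {i: True, d: True, y: False}
  {y: True, d: True, i: False}


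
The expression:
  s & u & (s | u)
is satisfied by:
  {u: True, s: True}


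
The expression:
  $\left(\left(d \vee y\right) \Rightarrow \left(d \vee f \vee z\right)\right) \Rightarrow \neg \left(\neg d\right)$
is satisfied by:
  {d: True, y: True, f: False, z: False}
  {d: True, y: False, f: False, z: False}
  {d: True, z: True, y: True, f: False}
  {d: True, z: True, y: False, f: False}
  {d: True, f: True, y: True, z: False}
  {d: True, f: True, y: False, z: False}
  {d: True, f: True, z: True, y: True}
  {d: True, f: True, z: True, y: False}
  {y: True, d: False, f: False, z: False}


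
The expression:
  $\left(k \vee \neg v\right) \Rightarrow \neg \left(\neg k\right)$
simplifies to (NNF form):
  $k \vee v$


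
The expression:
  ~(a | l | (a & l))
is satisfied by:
  {l: False, a: False}


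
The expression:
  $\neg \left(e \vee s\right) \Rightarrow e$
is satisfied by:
  {e: True, s: True}
  {e: True, s: False}
  {s: True, e: False}


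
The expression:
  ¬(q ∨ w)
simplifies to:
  ¬q ∧ ¬w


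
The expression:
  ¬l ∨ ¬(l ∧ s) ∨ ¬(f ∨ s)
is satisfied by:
  {l: False, s: False}
  {s: True, l: False}
  {l: True, s: False}


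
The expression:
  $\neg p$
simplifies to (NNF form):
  $\neg p$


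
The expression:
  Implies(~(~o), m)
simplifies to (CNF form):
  m | ~o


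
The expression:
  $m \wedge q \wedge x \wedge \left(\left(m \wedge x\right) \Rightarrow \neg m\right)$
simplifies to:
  $\text{False}$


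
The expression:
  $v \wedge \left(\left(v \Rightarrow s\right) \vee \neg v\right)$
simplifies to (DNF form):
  $s \wedge v$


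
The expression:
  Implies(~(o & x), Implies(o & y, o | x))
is always true.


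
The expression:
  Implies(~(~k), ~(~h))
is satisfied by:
  {h: True, k: False}
  {k: False, h: False}
  {k: True, h: True}


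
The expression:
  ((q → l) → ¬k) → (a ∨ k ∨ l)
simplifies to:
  a ∨ k ∨ l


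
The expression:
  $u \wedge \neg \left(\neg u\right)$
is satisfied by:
  {u: True}


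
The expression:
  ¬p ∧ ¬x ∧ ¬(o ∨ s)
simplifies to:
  ¬o ∧ ¬p ∧ ¬s ∧ ¬x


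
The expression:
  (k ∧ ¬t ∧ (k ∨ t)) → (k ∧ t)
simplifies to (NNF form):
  t ∨ ¬k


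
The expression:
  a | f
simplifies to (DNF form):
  a | f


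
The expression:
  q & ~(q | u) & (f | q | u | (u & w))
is never true.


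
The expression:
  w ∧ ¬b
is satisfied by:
  {w: True, b: False}


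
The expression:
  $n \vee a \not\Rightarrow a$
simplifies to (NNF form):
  $n$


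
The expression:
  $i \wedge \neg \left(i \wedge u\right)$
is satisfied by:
  {i: True, u: False}


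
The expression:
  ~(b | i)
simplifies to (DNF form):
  ~b & ~i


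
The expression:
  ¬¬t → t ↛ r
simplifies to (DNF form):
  ¬r ∨ ¬t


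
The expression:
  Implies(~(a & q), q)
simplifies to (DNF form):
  q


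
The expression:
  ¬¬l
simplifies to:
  l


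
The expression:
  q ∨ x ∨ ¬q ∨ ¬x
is always true.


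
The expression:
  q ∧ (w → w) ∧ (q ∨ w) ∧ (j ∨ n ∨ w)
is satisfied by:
  {q: True, n: True, w: True, j: True}
  {q: True, n: True, w: True, j: False}
  {q: True, n: True, j: True, w: False}
  {q: True, n: True, j: False, w: False}
  {q: True, w: True, j: True, n: False}
  {q: True, w: True, j: False, n: False}
  {q: True, w: False, j: True, n: False}


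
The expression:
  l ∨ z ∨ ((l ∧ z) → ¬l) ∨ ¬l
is always true.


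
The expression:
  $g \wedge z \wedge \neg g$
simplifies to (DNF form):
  $\text{False}$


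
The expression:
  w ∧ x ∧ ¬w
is never true.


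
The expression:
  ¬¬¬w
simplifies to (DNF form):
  ¬w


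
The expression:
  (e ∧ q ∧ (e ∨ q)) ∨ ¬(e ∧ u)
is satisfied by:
  {q: True, u: False, e: False}
  {u: False, e: False, q: False}
  {q: True, e: True, u: False}
  {e: True, u: False, q: False}
  {q: True, u: True, e: False}
  {u: True, q: False, e: False}
  {q: True, e: True, u: True}


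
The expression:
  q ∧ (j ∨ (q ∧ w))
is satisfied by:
  {q: True, w: True, j: True}
  {q: True, w: True, j: False}
  {q: True, j: True, w: False}


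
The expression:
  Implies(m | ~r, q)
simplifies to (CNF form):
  (q | r) & (q | ~m)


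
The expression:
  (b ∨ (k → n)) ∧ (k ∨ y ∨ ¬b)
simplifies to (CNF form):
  (b ∨ n ∨ ¬k) ∧ (b ∨ y ∨ ¬b) ∧ (b ∨ ¬b ∨ ¬k) ∧ (k ∨ n ∨ ¬k) ∧ (k ∨ y ∨ ¬b) ∧ (k ∨ ¬b ∨ ¬k) ∧ (b ∨ n ∨ y ∨ ¬b) ∧ (b ∨ n ∨ y ∨ ¬k) ∧ (b ∨ n ∨ ¬b ∨ ¬k) ∧ (b ∨ y ∨ ¬b ∨ ¬k) ∧ (k ∨ n ∨ y ∨ ¬b) ∧ (k ∨ n ∨ y ∨ ¬k) ∧ (k ∨ n ∨ ¬b ∨ ¬k) ∧ (k ∨ y ∨ ¬b ∨ ¬k)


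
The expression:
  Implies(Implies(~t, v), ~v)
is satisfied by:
  {v: False}


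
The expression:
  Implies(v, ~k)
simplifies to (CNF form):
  ~k | ~v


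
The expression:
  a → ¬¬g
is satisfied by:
  {g: True, a: False}
  {a: False, g: False}
  {a: True, g: True}


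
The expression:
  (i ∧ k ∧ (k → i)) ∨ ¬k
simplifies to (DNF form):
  i ∨ ¬k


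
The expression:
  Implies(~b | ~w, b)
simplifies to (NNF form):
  b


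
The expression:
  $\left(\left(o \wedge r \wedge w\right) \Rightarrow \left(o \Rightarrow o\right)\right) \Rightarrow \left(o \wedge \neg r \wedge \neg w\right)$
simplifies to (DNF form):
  $o \wedge \neg r \wedge \neg w$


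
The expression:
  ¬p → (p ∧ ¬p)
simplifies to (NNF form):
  p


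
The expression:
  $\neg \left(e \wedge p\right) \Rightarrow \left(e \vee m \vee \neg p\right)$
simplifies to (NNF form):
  $e \vee m \vee \neg p$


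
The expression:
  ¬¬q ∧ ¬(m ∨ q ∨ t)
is never true.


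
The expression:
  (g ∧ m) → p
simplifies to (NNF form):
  p ∨ ¬g ∨ ¬m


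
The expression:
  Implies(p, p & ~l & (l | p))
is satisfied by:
  {l: False, p: False}
  {p: True, l: False}
  {l: True, p: False}


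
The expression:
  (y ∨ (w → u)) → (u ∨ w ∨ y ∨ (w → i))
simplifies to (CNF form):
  True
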